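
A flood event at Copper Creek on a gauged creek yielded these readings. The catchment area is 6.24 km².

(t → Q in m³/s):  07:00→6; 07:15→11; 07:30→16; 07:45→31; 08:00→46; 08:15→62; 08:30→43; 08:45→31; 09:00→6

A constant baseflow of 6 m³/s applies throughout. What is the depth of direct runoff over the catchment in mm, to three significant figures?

d ≈ 28.6 mm

Direct runoff: 0.0, 5.0, 10.0, 25.0, 40.0, 56.0, 37.0, 25.0, 0.0 m³/s; ΣQ_DR = 198.0 m³/s.
V = ΣQ_DR · Δt = 198.0 × 900 s = 1.782 × 10^5 m³.
Over A = 6.24 km², depth = V / A = 28.6 mm.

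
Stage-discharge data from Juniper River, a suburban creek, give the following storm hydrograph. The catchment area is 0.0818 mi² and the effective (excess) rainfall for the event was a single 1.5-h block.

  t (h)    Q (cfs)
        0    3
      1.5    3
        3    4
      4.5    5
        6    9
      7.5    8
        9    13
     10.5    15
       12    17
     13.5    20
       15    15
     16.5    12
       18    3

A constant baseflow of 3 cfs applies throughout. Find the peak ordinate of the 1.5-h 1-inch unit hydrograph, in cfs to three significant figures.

Direct runoff: 0.0, 0.0, 1.0, 2.0, 6.0, 5.0, 10.0, 12.0, 14.0, 17.0, 12.0, 9.0, 0.0 cfs; ΣQ_DR = 88.00 cfs, peak = 17.0 cfs.
Runoff depth d = ΣQ_DR·Δt / A = 88.00 × 5400 / (0.0818 mi²) = 2.501 in.
The 1-inch UH is the DRH scaled by (1 in)/d, so U_p = 17.0 × 1/2.501 = 6.80 cfs.

U_p ≈ 6.80 cfs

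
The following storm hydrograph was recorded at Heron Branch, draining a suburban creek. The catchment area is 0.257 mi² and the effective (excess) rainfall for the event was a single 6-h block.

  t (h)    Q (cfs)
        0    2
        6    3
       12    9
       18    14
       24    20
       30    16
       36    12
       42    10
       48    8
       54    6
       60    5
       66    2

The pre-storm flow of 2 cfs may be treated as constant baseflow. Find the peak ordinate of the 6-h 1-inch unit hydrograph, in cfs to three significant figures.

U_p ≈ 5.99 cfs

Direct runoff: 0.0, 1.0, 7.0, 12.0, 18.0, 14.0, 10.0, 8.0, 6.0, 4.0, 3.0, 0.0 cfs; ΣQ_DR = 83.00 cfs, peak = 18.0 cfs.
Runoff depth d = ΣQ_DR·Δt / A = 83.00 × 21600 / (0.257 mi²) = 3.003 in.
The 1-inch UH is the DRH scaled by (1 in)/d, so U_p = 18.0 × 1/3.003 = 5.99 cfs.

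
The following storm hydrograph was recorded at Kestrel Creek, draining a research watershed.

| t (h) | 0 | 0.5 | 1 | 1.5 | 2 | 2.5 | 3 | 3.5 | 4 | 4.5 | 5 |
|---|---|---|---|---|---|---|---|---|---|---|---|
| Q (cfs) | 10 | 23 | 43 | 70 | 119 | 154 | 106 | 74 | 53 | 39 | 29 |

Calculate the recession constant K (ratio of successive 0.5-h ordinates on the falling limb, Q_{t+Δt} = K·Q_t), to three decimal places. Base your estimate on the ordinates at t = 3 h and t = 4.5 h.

K ≈ 0.717

Using the recession-limb readings at t = 3 h and t = 4.5 h: Q falls from 106 to 39 cfs over 3 intervals.
K = (Q₂/Q₁)^(1/3) = (39/106)^(1/3) = 0.717.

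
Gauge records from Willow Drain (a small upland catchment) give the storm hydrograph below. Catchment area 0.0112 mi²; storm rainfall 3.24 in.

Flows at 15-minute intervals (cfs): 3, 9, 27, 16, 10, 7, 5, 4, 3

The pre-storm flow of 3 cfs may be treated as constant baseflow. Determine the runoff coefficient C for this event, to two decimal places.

ΣQ_DR = 57.00 cfs; V = ΣQ_DR·Δt = 51300 ft³.
Runoff depth d = V / A = 1.972 in.
C = d / P = 1.972 / 3.24 = 0.61.

C ≈ 0.61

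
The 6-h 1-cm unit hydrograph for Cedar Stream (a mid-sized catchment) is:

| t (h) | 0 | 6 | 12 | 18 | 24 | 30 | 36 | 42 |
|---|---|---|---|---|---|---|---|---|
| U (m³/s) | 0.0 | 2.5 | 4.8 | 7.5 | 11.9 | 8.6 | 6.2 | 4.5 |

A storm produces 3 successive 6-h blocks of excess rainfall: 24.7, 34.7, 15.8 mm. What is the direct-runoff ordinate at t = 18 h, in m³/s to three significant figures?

Q ≈ 39.1 m³/s

By discrete convolution, Q_j = Σ (P_i / 10 mm) · U_{j−i}.
At t = 18 h (j=3): Q = (24.7/10)·7.5 + (34.7/10)·4.8 + (15.8/10)·2.5 = 39.1 m³/s.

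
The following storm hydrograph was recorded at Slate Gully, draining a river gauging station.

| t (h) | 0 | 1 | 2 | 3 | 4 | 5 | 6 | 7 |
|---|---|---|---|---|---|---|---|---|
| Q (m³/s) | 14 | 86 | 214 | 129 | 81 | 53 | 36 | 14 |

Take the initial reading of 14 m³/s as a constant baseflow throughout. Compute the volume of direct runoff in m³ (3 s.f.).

V ≈ 1.85 × 10^6 m³

Direct-runoff ordinates (Q − Q_b): 0.0, 72.0, 200.0, 115.0, 67.0, 39.0, 22.0, 0.0 m³/s.
ΣQ_DR = 515.0 m³/s.
With Δt = 1 h = 3600 s, V = ΣQ_DR · Δt = 515.0 × 3600 = 1.85 × 10^6 m³.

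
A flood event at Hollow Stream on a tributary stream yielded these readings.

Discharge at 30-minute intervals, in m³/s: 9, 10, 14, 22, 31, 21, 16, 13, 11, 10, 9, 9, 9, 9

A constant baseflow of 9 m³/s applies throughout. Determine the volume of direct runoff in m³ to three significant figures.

Direct-runoff ordinates (Q − Q_b): 0.0, 1.0, 5.0, 13.0, 22.0, 12.0, 7.0, 4.0, 2.0, 1.0, 0.0, 0.0, 0.0, 0.0 m³/s.
ΣQ_DR = 67.00 m³/s.
With Δt = 0.5 h = 1800 s, V = ΣQ_DR · Δt = 67.00 × 1800 = 1.21 × 10^5 m³.

V ≈ 1.21 × 10^5 m³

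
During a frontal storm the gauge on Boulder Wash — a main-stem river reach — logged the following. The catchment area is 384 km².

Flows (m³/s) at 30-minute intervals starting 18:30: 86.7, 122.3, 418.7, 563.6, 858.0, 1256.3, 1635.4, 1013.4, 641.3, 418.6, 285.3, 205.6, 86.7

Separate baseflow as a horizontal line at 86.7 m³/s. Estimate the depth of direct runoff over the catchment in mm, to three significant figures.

d ≈ 30.3 mm

Direct runoff: 0.0, 35.6, 332.0, 476.9, 771.3, 1169.6, 1548.7, 926.7, 554.6, 331.9, 198.6, 118.9, 0.0 m³/s; ΣQ_DR = 6465 m³/s.
V = ΣQ_DR · Δt = 6465 × 1800 s = 1.164 × 10^7 m³.
Over A = 384 km², depth = V / A = 30.3 mm.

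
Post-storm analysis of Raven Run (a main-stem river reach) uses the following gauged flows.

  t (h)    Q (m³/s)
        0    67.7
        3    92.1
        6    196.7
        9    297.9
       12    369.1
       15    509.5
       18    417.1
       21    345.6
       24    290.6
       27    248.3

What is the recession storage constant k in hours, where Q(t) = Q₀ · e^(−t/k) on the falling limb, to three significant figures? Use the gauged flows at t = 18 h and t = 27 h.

k ≈ 17.4 h

On the falling limb, Q drops from 417.1 to 248.3 m³/s between t = 18 h and t = 27 h (Δt = 9 h).
k = −Δt / ln(Q₂/Q₁) = −9 / ln(248.3/417.1) = 17.4 h.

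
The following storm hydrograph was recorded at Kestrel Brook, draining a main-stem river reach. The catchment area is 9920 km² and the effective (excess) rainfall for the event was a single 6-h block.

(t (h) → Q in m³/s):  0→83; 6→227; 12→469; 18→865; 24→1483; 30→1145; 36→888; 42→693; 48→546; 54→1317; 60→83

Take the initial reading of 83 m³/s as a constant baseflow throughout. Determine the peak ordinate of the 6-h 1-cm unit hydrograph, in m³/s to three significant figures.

U_p ≈ 934 m³/s

Direct runoff: 0.0, 144.0, 386.0, 782.0, 1400.0, 1062.0, 805.0, 610.0, 463.0, 1234.0, 0.0 m³/s; ΣQ_DR = 6886 m³/s, peak = 1400.0 m³/s.
Runoff depth d = ΣQ_DR·Δt / A = 6886 × 21600 / (9920 km²) = 14.99 mm.
The 1-cm UH is the DRH scaled by (10 mm)/d, so U_p = 1400.0 × 10/14.99 = 934 m³/s.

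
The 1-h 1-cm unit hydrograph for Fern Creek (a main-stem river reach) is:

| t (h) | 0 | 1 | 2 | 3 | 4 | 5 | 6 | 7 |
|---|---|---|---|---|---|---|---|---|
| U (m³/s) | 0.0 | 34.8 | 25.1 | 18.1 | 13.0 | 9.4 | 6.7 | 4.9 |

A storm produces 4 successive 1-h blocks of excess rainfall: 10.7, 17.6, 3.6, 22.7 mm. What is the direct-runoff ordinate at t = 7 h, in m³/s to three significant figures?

By discrete convolution, Q_j = Σ (P_i / 10 mm) · U_{j−i}.
At t = 7 h (j=7): Q = (10.7/10)·4.9 + (17.6/10)·6.7 + (3.6/10)·9.4 + (22.7/10)·13.0 = 49.9 m³/s.

Q ≈ 49.9 m³/s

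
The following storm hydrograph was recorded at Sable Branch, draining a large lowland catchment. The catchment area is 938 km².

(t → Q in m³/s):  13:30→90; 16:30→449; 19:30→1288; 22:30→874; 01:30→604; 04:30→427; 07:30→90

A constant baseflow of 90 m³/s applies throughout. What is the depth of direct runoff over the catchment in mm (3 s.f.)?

d ≈ 36.8 mm

Direct runoff: 0.0, 359.0, 1198.0, 784.0, 514.0, 337.0, 0.0 m³/s; ΣQ_DR = 3192 m³/s.
V = ΣQ_DR · Δt = 3192 × 10800 s = 3.447 × 10^7 m³.
Over A = 938 km², depth = V / A = 36.8 mm.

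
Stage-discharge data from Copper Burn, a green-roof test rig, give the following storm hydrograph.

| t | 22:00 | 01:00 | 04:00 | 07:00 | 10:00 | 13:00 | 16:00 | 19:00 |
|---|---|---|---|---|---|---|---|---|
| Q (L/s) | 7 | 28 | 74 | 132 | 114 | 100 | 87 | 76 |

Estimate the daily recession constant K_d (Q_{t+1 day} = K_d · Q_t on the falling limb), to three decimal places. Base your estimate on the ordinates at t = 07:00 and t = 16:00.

K_d ≈ 0.329

Between t = 07:00 and t = 16:00 the flow falls from 132 to 87 L/s over 3×3 h = 9 h.
Per-interval ratio K = (87/132)^(1/3) = 0.8703; K_d = K^(24/3) = 0.329.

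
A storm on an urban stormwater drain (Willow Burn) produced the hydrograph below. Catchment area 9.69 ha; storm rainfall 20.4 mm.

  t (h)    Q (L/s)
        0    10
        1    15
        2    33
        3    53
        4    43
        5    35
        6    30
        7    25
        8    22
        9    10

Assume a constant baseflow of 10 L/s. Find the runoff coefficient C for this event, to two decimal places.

C ≈ 0.32

ΣQ_DR = 176.0 L/s; V = ΣQ_DR·Δt = 6.336 × 10^5 L.
Runoff depth d = V / A = 6.539 mm.
C = d / P = 6.539 / 20.4 = 0.32.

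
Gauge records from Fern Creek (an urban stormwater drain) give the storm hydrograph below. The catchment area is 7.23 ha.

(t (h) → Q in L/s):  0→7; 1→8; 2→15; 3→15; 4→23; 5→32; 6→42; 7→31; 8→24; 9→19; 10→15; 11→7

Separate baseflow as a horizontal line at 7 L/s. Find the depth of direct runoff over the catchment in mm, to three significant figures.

Direct runoff: 0.0, 1.0, 8.0, 8.0, 16.0, 25.0, 35.0, 24.0, 17.0, 12.0, 8.0, 0.0 L/s; ΣQ_DR = 154.0 L/s.
V = ΣQ_DR · Δt = 154.0 × 3600 s = 5.544 × 10^5 L.
Over A = 7.23 ha, depth = V / A = 7.67 mm.

d ≈ 7.67 mm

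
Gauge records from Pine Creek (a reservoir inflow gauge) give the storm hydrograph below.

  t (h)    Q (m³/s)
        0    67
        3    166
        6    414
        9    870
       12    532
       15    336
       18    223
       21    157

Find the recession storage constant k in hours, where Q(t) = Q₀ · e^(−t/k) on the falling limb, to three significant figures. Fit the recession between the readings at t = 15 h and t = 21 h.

k ≈ 7.89 h

On the falling limb, Q drops from 336 to 157 m³/s between t = 15 h and t = 21 h (Δt = 6 h).
k = −Δt / ln(Q₂/Q₁) = −6 / ln(157/336) = 7.89 h.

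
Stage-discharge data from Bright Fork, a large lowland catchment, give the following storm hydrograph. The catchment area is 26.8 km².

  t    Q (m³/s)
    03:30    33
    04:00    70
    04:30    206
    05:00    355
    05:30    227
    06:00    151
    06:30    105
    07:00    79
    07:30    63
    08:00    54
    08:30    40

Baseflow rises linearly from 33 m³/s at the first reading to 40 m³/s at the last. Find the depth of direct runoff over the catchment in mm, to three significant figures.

d ≈ 65.9 mm

Direct runoff: 0.00, 36.30, 171.60, 319.90, 191.20, 114.50, 67.80, 41.10, 24.40, 14.70, 0.00 m³/s; ΣQ_DR = 981.5 m³/s.
V = ΣQ_DR · Δt = 981.5 × 1800 s = 1.767 × 10^6 m³.
Over A = 26.8 km², depth = V / A = 65.9 mm.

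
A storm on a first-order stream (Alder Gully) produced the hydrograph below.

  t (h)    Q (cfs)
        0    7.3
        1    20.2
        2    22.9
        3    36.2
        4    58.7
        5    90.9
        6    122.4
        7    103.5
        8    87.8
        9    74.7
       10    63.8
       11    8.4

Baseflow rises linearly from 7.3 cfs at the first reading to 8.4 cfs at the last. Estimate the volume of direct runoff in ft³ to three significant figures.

V ≈ 2.17 × 10^6 ft³

Direct-runoff ordinates (Q − Q_b): 0.00, 12.80, 15.40, 28.60, 51.00, 83.10, 114.50, 95.50, 79.70, 66.50, 55.50, 0.00 cfs.
ΣQ_DR = 602.6 cfs.
With Δt = 1 h = 3600 s, V = ΣQ_DR · Δt = 602.6 × 3600 = 2.17 × 10^6 ft³.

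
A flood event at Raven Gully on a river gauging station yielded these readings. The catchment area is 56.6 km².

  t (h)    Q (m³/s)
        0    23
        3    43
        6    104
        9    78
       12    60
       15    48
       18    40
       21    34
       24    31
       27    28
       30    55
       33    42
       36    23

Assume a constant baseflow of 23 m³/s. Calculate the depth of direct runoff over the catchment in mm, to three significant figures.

d ≈ 59.2 mm

Direct runoff: 0.0, 20.0, 81.0, 55.0, 37.0, 25.0, 17.0, 11.0, 8.0, 5.0, 32.0, 19.0, 0.0 m³/s; ΣQ_DR = 310.0 m³/s.
V = ΣQ_DR · Δt = 310.0 × 10800 s = 3.348 × 10^6 m³.
Over A = 56.6 km², depth = V / A = 59.2 mm.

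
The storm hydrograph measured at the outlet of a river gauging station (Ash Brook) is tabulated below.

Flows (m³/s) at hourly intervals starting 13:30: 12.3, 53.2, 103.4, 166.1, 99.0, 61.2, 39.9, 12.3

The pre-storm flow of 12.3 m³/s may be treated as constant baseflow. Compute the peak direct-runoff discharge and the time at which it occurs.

Q_p = 153.8 m³/s at t = 16:30

Subtracting baseflow gives direct-runoff ordinates: 0.0, 40.9, 91.1, 153.8, 86.7, 48.9, 27.6, 0.0 m³/s.
The maximum is 153.8 m³/s, occurring at the reading for t = 16:30.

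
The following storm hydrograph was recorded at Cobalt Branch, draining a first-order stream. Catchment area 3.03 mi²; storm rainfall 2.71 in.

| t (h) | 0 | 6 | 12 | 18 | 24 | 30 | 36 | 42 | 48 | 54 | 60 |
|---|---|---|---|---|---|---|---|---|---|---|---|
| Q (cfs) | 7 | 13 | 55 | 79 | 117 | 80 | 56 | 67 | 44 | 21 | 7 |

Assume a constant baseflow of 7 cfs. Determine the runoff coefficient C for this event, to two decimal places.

C ≈ 0.53

ΣQ_DR = 469.0 cfs; V = ΣQ_DR·Δt = 1.013 × 10^7 ft³.
Runoff depth d = V / A = 1.439 in.
C = d / P = 1.439 / 2.71 = 0.53.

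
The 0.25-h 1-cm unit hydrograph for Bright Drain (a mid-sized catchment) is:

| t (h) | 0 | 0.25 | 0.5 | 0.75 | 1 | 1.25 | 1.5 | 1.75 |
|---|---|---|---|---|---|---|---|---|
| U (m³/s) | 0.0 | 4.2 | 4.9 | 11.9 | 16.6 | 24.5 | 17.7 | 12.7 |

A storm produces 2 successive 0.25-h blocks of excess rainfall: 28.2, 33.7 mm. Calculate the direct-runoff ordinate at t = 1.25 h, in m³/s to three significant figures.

By discrete convolution, Q_j = Σ (P_i / 10 mm) · U_{j−i}.
At t = 1.25 h (j=5): Q = (28.2/10)·24.5 + (33.7/10)·16.6 = 125 m³/s.

Q ≈ 125 m³/s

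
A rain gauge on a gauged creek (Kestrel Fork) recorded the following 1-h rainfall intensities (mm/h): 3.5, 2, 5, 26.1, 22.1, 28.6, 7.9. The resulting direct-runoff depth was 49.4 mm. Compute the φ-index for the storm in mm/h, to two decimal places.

Only the 3 blocks with intensity above φ contribute runoff: 26.1, 22.1, 28.6 mm/h.
Σ(I−φ)·Δt = d  ⇒  (26.1+22.1+28.6 − 3φ)·1 = 49.4
φ = (76.80 − 49.4/1) / 3 = 9.13 mm/h.

φ ≈ 9.13 mm/h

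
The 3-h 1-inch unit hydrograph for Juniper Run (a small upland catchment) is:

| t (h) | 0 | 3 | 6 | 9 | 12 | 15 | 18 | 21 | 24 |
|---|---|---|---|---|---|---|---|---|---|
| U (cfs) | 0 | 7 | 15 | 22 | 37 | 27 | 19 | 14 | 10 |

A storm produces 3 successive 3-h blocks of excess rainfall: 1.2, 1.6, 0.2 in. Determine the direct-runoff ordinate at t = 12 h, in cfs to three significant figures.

By discrete convolution, Q_j = Σ (P_i / 1 in) · U_{j−i}.
At t = 12 h (j=4): Q = (1.2/1)·37 + (1.6/1)·22 + (0.2/1)·15 = 82.6 cfs.

Q ≈ 82.6 cfs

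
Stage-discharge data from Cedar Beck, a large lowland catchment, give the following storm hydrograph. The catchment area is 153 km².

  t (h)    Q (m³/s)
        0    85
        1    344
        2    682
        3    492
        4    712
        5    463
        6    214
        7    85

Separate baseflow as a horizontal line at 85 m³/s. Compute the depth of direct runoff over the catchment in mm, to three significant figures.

d ≈ 56.4 mm

Direct runoff: 0.0, 259.0, 597.0, 407.0, 627.0, 378.0, 129.0, 0.0 m³/s; ΣQ_DR = 2397 m³/s.
V = ΣQ_DR · Δt = 2397 × 3600 s = 8.629 × 10^6 m³.
Over A = 153 km², depth = V / A = 56.4 mm.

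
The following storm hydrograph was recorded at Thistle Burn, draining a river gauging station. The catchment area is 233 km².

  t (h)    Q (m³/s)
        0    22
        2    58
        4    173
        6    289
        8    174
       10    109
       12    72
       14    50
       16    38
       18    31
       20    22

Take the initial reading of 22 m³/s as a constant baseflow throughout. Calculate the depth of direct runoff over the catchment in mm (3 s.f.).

d ≈ 24.6 mm

Direct runoff: 0.0, 36.0, 151.0, 267.0, 152.0, 87.0, 50.0, 28.0, 16.0, 9.0, 0.0 m³/s; ΣQ_DR = 796.0 m³/s.
V = ΣQ_DR · Δt = 796.0 × 7200 s = 5.731 × 10^6 m³.
Over A = 233 km², depth = V / A = 24.6 mm.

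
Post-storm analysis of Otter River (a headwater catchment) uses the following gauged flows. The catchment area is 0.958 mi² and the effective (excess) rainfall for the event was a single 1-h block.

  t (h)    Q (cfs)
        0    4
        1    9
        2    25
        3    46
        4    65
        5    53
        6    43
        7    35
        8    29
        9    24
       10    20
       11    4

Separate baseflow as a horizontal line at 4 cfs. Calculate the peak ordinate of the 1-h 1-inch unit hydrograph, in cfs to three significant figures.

Direct runoff: 0.0, 5.0, 21.0, 42.0, 61.0, 49.0, 39.0, 31.0, 25.0, 20.0, 16.0, 0.0 cfs; ΣQ_DR = 309.0 cfs, peak = 61.0 cfs.
Runoff depth d = ΣQ_DR·Δt / A = 309.0 × 3600 / (0.958 mi²) = 0.4998 in.
The 1-inch UH is the DRH scaled by (1 in)/d, so U_p = 61.0 × 1/0.4998 = 122 cfs.

U_p ≈ 122 cfs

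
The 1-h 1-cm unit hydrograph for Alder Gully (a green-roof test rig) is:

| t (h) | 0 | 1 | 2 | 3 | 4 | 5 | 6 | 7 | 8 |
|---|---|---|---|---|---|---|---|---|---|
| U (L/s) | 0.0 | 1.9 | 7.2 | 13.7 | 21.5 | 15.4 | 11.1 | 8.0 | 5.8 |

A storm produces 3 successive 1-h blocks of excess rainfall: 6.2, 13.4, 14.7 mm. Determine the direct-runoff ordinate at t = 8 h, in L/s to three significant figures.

By discrete convolution, Q_j = Σ (P_i / 10 mm) · U_{j−i}.
At t = 8 h (j=8): Q = (6.2/10)·5.8 + (13.4/10)·8.0 + (14.7/10)·11.1 = 30.6 L/s.

Q ≈ 30.6 L/s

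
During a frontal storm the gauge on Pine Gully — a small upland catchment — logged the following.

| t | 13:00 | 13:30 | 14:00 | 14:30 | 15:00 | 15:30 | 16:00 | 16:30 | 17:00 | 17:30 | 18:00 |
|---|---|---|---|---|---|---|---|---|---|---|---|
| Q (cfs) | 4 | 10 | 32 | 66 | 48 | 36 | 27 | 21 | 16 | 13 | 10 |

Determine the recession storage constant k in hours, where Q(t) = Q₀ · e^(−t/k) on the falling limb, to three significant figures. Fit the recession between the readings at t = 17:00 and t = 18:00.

On the falling limb, Q drops from 16 to 10 cfs between t = 17:00 and t = 18:00 (Δt = 1 h).
k = −Δt / ln(Q₂/Q₁) = −1 / ln(10/16) = 2.13 h.

k ≈ 2.13 h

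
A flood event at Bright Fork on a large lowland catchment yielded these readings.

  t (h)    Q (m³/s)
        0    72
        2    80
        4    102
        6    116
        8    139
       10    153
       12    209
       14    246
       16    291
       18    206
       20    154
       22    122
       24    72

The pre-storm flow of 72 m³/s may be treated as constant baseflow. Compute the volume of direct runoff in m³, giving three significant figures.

Direct-runoff ordinates (Q − Q_b): 0.0, 8.0, 30.0, 44.0, 67.0, 81.0, 137.0, 174.0, 219.0, 134.0, 82.0, 50.0, 0.0 m³/s.
ΣQ_DR = 1026 m³/s.
With Δt = 2 h = 7200 s, V = ΣQ_DR · Δt = 1026 × 7200 = 7.39 × 10^6 m³.

V ≈ 7.39 × 10^6 m³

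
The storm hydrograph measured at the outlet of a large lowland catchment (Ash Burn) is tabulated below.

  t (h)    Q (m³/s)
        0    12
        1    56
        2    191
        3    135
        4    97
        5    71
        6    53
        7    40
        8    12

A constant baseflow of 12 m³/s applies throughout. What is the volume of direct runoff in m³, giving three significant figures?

V ≈ 2.01 × 10^6 m³

Direct-runoff ordinates (Q − Q_b): 0.0, 44.0, 179.0, 123.0, 85.0, 59.0, 41.0, 28.0, 0.0 m³/s.
ΣQ_DR = 559.0 m³/s.
With Δt = 1 h = 3600 s, V = ΣQ_DR · Δt = 559.0 × 3600 = 2.01 × 10^6 m³.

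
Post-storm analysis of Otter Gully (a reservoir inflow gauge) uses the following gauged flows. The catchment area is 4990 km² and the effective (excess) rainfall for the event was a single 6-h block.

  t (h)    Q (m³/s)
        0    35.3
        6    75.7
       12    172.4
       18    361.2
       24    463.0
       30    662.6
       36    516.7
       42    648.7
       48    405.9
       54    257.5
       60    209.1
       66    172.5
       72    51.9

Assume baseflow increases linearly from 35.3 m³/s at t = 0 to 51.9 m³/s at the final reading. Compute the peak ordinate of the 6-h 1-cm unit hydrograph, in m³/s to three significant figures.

Direct runoff: 0.00, 39.02, 134.33, 321.75, 422.17, 620.38, 473.10, 603.72, 359.53, 209.75, 159.97, 121.98, 0.00 m³/s; ΣQ_DR = 3466 m³/s, peak = 620.38 m³/s.
Runoff depth d = ΣQ_DR·Δt / A = 3466 × 21600 / (4990 km²) = 15.00 mm.
The 1-cm UH is the DRH scaled by (10 mm)/d, so U_p = 620.38 × 10/15.00 = 414 m³/s.

U_p ≈ 414 m³/s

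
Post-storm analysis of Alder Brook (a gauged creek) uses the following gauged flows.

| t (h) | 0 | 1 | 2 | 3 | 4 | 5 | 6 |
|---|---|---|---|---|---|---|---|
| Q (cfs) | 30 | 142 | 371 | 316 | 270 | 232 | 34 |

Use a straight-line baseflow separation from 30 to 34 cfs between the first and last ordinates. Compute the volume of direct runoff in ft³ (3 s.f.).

V ≈ 4.22 × 10^6 ft³

Direct-runoff ordinates (Q − Q_b): 0.00, 111.33, 339.67, 284.00, 237.33, 198.67, 0.00 cfs.
ΣQ_DR = 1171 cfs.
With Δt = 1 h = 3600 s, V = ΣQ_DR · Δt = 1171 × 3600 = 4.22 × 10^6 ft³.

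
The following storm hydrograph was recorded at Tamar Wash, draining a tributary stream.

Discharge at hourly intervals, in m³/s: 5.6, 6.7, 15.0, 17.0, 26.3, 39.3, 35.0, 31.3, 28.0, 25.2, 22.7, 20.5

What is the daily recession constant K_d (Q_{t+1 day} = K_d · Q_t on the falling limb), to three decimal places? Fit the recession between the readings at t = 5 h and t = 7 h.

Between t = 5 h and t = 7 h the flow falls from 39.3 to 31.3 m³/s over 2×1 h = 2 h.
Per-interval ratio K = (31.3/39.3)^(1/2) = 0.8924; K_d = K^(24/1) = 0.065.

K_d ≈ 0.065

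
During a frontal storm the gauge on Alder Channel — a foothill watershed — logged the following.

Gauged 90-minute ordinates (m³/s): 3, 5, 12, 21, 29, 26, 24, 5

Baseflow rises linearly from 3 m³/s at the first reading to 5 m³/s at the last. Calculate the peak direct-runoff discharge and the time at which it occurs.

Q_p = 24.86 m³/s at t = 6 h

Subtracting baseflow gives direct-runoff ordinates: 0.00, 1.71, 8.43, 17.14, 24.86, 21.57, 19.29, 0.00 m³/s.
The maximum is 24.86 m³/s, occurring at the reading for t = 6 h.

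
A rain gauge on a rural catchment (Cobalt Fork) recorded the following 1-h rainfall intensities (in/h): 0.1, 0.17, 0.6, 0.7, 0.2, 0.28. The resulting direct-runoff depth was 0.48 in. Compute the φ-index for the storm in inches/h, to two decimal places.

Only the 2 blocks with intensity above φ contribute runoff: 0.6, 0.7 in/h.
Σ(I−φ)·Δt = d  ⇒  (0.6+0.7 − 2φ)·1 = 0.48
φ = (1.300 − 0.48/1) / 2 = 0.41 in/h.

φ ≈ 0.41 in/h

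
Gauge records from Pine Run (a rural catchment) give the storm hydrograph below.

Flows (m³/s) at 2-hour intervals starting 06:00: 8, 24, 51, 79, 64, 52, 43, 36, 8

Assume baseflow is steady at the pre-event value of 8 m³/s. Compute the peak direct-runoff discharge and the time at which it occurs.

Q_p = 71.0 m³/s at t = 12:00

Subtracting baseflow gives direct-runoff ordinates: 0.0, 16.0, 43.0, 71.0, 56.0, 44.0, 35.0, 28.0, 0.0 m³/s.
The maximum is 71.0 m³/s, occurring at the reading for t = 12:00.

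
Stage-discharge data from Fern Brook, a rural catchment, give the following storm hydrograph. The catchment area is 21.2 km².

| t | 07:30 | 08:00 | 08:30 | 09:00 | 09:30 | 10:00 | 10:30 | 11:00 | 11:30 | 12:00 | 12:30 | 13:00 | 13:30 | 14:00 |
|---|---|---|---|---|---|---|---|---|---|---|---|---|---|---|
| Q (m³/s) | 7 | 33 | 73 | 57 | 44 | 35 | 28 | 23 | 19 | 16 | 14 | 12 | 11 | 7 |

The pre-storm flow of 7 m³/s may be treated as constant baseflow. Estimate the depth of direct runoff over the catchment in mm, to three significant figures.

d ≈ 23.9 mm

Direct runoff: 0.0, 26.0, 66.0, 50.0, 37.0, 28.0, 21.0, 16.0, 12.0, 9.0, 7.0, 5.0, 4.0, 0.0 m³/s; ΣQ_DR = 281.0 m³/s.
V = ΣQ_DR · Δt = 281.0 × 1800 s = 5.058 × 10^5 m³.
Over A = 21.2 km², depth = V / A = 23.9 mm.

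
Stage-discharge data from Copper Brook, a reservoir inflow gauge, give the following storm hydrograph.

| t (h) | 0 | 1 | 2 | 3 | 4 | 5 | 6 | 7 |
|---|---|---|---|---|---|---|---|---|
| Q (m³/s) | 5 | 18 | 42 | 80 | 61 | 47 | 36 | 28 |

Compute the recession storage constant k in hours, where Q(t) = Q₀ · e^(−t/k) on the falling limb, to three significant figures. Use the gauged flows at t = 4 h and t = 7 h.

On the falling limb, Q drops from 61 to 28 m³/s between t = 4 h and t = 7 h (Δt = 3 h).
k = −Δt / ln(Q₂/Q₁) = −3 / ln(28/61) = 3.85 h.

k ≈ 3.85 h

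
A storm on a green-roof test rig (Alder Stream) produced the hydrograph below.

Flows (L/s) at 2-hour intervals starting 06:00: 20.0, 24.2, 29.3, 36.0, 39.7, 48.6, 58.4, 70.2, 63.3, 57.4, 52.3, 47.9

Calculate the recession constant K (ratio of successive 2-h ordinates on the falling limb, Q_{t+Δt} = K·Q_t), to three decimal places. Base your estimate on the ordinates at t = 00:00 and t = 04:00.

Using the recession-limb readings at t = 00:00 and t = 04:00: Q falls from 57.4 to 47.9 L/s over 2 intervals.
K = (Q₂/Q₁)^(1/2) = (47.9/57.4)^(1/2) = 0.914.

K ≈ 0.914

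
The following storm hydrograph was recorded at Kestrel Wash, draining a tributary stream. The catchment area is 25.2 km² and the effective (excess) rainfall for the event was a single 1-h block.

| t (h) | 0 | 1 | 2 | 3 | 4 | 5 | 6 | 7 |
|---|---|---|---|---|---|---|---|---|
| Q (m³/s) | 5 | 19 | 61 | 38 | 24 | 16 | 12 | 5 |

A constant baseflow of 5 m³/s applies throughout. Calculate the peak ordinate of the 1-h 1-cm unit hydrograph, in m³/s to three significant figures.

Direct runoff: 0.0, 14.0, 56.0, 33.0, 19.0, 11.0, 7.0, 0.0 m³/s; ΣQ_DR = 140.0 m³/s, peak = 56.0 m³/s.
Runoff depth d = ΣQ_DR·Δt / A = 140.0 × 3600 / (25.2 km²) = 20.00 mm.
The 1-cm UH is the DRH scaled by (10 mm)/d, so U_p = 56.0 × 10/20.00 = 28.0 m³/s.

U_p ≈ 28.0 m³/s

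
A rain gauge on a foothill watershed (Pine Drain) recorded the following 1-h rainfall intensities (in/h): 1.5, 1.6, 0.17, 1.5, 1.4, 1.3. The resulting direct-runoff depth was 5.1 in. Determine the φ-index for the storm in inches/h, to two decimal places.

Only the 5 blocks with intensity above φ contribute runoff: 1.5, 1.6, 1.5, 1.4, 1.3 in/h.
Σ(I−φ)·Δt = d  ⇒  (1.5+1.6+1.5+1.4+1.3 − 5φ)·1 = 5.1
φ = (7.300 − 5.1/1) / 5 = 0.44 in/h.

φ ≈ 0.44 in/h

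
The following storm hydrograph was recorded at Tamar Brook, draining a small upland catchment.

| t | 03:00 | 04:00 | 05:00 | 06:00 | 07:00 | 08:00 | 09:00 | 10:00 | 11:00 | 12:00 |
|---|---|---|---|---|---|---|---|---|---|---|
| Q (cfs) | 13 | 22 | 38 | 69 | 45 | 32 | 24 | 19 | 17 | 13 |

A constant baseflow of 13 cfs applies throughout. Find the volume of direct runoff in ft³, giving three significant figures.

Direct-runoff ordinates (Q − Q_b): 0.0, 9.0, 25.0, 56.0, 32.0, 19.0, 11.0, 6.0, 4.0, 0.0 cfs.
ΣQ_DR = 162.0 cfs.
With Δt = 1 h = 3600 s, V = ΣQ_DR · Δt = 162.0 × 3600 = 5.83 × 10^5 ft³.

V ≈ 5.83 × 10^5 ft³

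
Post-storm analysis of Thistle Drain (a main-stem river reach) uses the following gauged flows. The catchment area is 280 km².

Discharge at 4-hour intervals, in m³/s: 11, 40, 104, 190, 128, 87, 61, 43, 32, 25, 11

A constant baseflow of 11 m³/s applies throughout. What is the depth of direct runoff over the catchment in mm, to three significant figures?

Direct runoff: 0.0, 29.0, 93.0, 179.0, 117.0, 76.0, 50.0, 32.0, 21.0, 14.0, 0.0 m³/s; ΣQ_DR = 611.0 m³/s.
V = ΣQ_DR · Δt = 611.0 × 14400 s = 8.798 × 10^6 m³.
Over A = 280 km², depth = V / A = 31.4 mm.

d ≈ 31.4 mm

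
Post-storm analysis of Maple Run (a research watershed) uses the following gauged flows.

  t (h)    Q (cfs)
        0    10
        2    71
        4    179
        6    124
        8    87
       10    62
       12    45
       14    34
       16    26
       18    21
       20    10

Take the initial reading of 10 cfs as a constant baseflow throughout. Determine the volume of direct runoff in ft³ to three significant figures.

V ≈ 4.02 × 10^6 ft³

Direct-runoff ordinates (Q − Q_b): 0.0, 61.0, 169.0, 114.0, 77.0, 52.0, 35.0, 24.0, 16.0, 11.0, 0.0 cfs.
ΣQ_DR = 559.0 cfs.
With Δt = 2 h = 7200 s, V = ΣQ_DR · Δt = 559.0 × 7200 = 4.02 × 10^6 ft³.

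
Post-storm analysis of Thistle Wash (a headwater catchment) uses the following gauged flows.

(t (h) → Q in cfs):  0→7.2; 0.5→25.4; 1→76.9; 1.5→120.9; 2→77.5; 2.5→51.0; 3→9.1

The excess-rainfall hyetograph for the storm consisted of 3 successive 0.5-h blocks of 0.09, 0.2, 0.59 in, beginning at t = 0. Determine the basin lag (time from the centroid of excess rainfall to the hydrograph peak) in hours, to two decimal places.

t_L ≈ 0.47 h

Centroid of excess rainfall: t_c = Σ P_i·t̄_i / ΣP_i = 1.0341 h (block centres at 0.25, 0.75, 1.25 h).
Hydrograph peak occurs at t = 1.5 h, so basin lag t_L = 1.5 − 1.0341 = 0.47 h.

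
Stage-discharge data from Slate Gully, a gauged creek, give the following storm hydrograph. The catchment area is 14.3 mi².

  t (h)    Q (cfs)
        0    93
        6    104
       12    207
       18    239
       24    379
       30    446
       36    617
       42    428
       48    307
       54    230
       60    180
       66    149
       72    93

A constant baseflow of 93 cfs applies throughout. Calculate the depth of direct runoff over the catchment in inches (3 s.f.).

Direct runoff: 0.0, 11.0, 114.0, 146.0, 286.0, 353.0, 524.0, 335.0, 214.0, 137.0, 87.0, 56.0, 0.0 cfs; ΣQ_DR = 2263 cfs.
V = ΣQ_DR · Δt = 2263 × 21600 s = 4.888 × 10^7 ft³.
Over A = 14.3 mi², depth = V / A = 1.47 in.

d ≈ 1.47 in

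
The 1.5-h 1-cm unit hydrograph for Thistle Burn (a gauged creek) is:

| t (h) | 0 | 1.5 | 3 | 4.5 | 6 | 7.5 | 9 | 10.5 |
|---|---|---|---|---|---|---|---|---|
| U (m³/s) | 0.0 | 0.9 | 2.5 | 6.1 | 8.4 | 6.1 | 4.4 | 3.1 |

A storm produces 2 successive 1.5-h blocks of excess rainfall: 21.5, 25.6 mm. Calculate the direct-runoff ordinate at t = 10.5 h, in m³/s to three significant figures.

Q ≈ 17.9 m³/s

By discrete convolution, Q_j = Σ (P_i / 10 mm) · U_{j−i}.
At t = 10.5 h (j=7): Q = (21.5/10)·3.1 + (25.6/10)·4.4 = 17.9 m³/s.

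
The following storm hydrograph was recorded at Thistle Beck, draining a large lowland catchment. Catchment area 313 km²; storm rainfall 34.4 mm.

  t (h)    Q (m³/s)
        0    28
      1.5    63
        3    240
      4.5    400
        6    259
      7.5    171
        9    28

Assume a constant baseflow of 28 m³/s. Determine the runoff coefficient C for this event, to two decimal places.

ΣQ_DR = 993.0 m³/s; V = ΣQ_DR·Δt = 5.362 × 10^6 m³.
Runoff depth d = V / A = 17.13 mm.
C = d / P = 17.13 / 34.4 = 0.50.

C ≈ 0.50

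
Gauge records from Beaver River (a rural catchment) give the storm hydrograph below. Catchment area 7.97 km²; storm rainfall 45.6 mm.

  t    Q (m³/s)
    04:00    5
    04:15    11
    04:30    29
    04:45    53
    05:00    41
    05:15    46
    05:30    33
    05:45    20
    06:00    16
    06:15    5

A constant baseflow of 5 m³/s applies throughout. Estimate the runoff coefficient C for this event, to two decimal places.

ΣQ_DR = 209.0 m³/s; V = ΣQ_DR·Δt = 1.881 × 10^5 m³.
Runoff depth d = V / A = 23.60 mm.
C = d / P = 23.60 / 45.6 = 0.52.

C ≈ 0.52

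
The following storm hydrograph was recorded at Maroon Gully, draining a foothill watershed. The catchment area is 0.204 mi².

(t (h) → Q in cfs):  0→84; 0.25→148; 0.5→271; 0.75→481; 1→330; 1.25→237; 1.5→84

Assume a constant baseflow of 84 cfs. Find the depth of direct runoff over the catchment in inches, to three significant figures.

Direct runoff: 0.0, 64.0, 187.0, 397.0, 246.0, 153.0, 0.0 cfs; ΣQ_DR = 1047 cfs.
V = ΣQ_DR · Δt = 1047 × 900 s = 9.423 × 10^5 ft³.
Over A = 0.204 mi², depth = V / A = 1.99 in.

d ≈ 1.99 in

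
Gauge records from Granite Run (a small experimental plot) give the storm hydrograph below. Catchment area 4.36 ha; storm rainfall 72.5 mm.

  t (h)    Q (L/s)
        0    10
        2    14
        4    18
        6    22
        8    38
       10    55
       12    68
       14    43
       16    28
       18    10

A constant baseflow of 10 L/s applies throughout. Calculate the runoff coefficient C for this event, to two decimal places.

ΣQ_DR = 206.0 L/s; V = ΣQ_DR·Δt = 1.483 × 10^6 L.
Runoff depth d = V / A = 34.02 mm.
C = d / P = 34.02 / 72.5 = 0.47.

C ≈ 0.47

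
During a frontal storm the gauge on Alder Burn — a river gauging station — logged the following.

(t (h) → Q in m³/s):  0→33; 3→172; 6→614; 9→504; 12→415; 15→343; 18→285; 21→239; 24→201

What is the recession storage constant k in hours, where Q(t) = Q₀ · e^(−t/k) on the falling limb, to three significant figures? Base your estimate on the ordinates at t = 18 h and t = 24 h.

k ≈ 17.2 h

On the falling limb, Q drops from 285 to 201 m³/s between t = 18 h and t = 24 h (Δt = 6 h).
k = −Δt / ln(Q₂/Q₁) = −6 / ln(201/285) = 17.2 h.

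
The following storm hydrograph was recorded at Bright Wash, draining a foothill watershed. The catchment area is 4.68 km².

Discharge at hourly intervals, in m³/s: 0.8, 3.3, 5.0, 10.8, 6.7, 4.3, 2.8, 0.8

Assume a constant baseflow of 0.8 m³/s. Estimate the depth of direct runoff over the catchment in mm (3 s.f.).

Direct runoff: 0.0, 2.5, 4.2, 10.0, 5.9, 3.5, 2.0, 0.0 m³/s; ΣQ_DR = 28.10 m³/s.
V = ΣQ_DR · Δt = 28.10 × 3600 s = 1.012 × 10^5 m³.
Over A = 4.68 km², depth = V / A = 21.6 mm.

d ≈ 21.6 mm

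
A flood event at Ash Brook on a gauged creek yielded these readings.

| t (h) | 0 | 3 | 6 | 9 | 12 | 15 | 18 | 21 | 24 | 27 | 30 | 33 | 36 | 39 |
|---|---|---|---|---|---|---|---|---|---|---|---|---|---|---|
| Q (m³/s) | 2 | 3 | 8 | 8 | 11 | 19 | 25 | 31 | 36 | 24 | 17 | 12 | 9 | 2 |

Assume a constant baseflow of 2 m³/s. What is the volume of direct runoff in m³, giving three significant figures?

V ≈ 1.93 × 10^6 m³

Direct-runoff ordinates (Q − Q_b): 0.0, 1.0, 6.0, 6.0, 9.0, 17.0, 23.0, 29.0, 34.0, 22.0, 15.0, 10.0, 7.0, 0.0 m³/s.
ΣQ_DR = 179.0 m³/s.
With Δt = 3 h = 10800 s, V = ΣQ_DR · Δt = 179.0 × 10800 = 1.93 × 10^6 m³.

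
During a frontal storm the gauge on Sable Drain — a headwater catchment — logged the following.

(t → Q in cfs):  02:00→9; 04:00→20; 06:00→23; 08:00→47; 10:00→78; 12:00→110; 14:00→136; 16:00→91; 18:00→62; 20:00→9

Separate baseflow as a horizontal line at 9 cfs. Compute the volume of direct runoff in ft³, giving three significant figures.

V ≈ 3.56 × 10^6 ft³

Direct-runoff ordinates (Q − Q_b): 0.0, 11.0, 14.0, 38.0, 69.0, 101.0, 127.0, 82.0, 53.0, 0.0 cfs.
ΣQ_DR = 495.0 cfs.
With Δt = 2 h = 7200 s, V = ΣQ_DR · Δt = 495.0 × 7200 = 3.56 × 10^6 ft³.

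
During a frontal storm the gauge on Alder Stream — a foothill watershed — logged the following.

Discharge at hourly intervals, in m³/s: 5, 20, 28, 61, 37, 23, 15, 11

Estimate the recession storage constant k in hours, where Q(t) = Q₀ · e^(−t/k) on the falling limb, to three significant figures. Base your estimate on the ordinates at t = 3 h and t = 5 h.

k ≈ 2.05 h

On the falling limb, Q drops from 61 to 23 m³/s between t = 3 h and t = 5 h (Δt = 2 h).
k = −Δt / ln(Q₂/Q₁) = −2 / ln(23/61) = 2.05 h.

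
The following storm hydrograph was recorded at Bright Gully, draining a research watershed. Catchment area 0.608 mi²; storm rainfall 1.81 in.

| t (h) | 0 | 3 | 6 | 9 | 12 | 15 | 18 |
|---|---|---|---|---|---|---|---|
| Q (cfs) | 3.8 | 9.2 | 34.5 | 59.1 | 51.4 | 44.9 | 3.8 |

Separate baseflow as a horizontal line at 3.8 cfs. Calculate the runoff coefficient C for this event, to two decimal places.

ΣQ_DR = 180.1 cfs; V = ΣQ_DR·Δt = 1.945 × 10^6 ft³.
Runoff depth d = V / A = 1.377 in.
C = d / P = 1.377 / 1.81 = 0.76.

C ≈ 0.76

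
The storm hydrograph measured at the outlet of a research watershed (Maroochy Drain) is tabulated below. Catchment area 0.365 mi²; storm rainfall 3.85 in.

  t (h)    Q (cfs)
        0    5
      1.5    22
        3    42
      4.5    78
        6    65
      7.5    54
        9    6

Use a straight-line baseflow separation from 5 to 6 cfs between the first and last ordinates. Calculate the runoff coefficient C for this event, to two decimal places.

C ≈ 0.39

ΣQ_DR = 233.5 cfs; V = ΣQ_DR·Δt = 1.261 × 10^6 ft³.
Runoff depth d = V / A = 1.487 in.
C = d / P = 1.487 / 3.85 = 0.39.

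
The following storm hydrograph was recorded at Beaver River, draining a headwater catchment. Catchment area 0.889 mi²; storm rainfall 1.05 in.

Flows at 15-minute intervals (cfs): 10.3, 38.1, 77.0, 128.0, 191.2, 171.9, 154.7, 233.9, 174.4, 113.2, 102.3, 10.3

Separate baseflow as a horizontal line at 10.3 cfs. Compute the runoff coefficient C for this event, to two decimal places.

ΣQ_DR = 1282 cfs; V = ΣQ_DR·Δt = 1.154 × 10^6 ft³.
Runoff depth d = V / A = 0.5585 in.
C = d / P = 0.5585 / 1.05 = 0.53.

C ≈ 0.53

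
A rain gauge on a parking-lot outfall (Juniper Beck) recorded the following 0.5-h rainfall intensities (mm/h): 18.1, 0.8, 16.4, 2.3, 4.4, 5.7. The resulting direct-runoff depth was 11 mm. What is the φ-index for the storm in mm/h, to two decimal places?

φ ≈ 6.25 mm/h

Only the 2 blocks with intensity above φ contribute runoff: 18.1, 16.4 mm/h.
Σ(I−φ)·Δt = d  ⇒  (18.1+16.4 − 2φ)·0.5 = 11
φ = (34.50 − 11/0.5) / 2 = 6.25 mm/h.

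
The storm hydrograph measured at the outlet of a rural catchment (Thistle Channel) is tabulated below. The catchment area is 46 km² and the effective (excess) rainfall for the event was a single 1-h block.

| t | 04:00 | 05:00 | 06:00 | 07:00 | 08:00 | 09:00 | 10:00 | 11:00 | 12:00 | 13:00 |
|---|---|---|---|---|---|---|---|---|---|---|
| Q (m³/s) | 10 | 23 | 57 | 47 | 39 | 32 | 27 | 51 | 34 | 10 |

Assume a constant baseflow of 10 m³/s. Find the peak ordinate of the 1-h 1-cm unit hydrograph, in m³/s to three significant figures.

U_p ≈ 26.1 m³/s

Direct runoff: 0.0, 13.0, 47.0, 37.0, 29.0, 22.0, 17.0, 41.0, 24.0, 0.0 m³/s; ΣQ_DR = 230.0 m³/s, peak = 47.0 m³/s.
Runoff depth d = ΣQ_DR·Δt / A = 230.0 × 3600 / (46 km²) = 18.00 mm.
The 1-cm UH is the DRH scaled by (10 mm)/d, so U_p = 47.0 × 10/18.00 = 26.1 m³/s.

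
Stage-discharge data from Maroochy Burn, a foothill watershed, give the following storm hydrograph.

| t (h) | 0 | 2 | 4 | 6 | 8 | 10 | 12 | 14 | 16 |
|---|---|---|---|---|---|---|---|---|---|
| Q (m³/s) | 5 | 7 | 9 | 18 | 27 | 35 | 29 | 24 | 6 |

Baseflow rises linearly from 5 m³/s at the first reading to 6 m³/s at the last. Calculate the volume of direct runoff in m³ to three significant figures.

V ≈ 7.96 × 10^5 m³

Direct-runoff ordinates (Q − Q_b): 0.00, 1.88, 3.75, 12.62, 21.50, 29.38, 23.25, 18.12, 0.00 m³/s.
ΣQ_DR = 110.5 m³/s.
With Δt = 2 h = 7200 s, V = ΣQ_DR · Δt = 110.5 × 7200 = 7.96 × 10^5 m³.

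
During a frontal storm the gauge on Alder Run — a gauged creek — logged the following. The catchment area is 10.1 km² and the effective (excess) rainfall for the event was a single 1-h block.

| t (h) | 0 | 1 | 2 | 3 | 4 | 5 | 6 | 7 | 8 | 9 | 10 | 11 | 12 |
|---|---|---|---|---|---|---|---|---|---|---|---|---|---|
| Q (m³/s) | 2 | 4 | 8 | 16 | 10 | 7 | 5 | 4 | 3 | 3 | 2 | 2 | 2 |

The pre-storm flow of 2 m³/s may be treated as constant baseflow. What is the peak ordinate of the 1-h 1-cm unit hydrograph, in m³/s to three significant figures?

U_p ≈ 9.35 m³/s

Direct runoff: 0.0, 2.0, 6.0, 14.0, 8.0, 5.0, 3.0, 2.0, 1.0, 1.0, 0.0, 0.0, 0.0 m³/s; ΣQ_DR = 42.00 m³/s, peak = 14.0 m³/s.
Runoff depth d = ΣQ_DR·Δt / A = 42.00 × 3600 / (10.1 km²) = 14.97 mm.
The 1-cm UH is the DRH scaled by (10 mm)/d, so U_p = 14.0 × 10/14.97 = 9.35 m³/s.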